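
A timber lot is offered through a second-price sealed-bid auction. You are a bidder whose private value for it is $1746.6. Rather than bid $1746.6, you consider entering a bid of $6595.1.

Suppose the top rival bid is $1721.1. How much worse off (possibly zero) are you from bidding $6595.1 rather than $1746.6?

$0

Bidding your value $1746.6: you win (since $1746.6 > $1721.1) and pay $1721.1. Payoff $25.5.
Bidding $6595.1: you win and pay $1721.1. Payoff $1746.6 − $1721.1 = $25.5.
Difference = $25.5 − $25.5 = $0; both bids lead to the same outcome because the competing bid is below both your value and your alternative bid.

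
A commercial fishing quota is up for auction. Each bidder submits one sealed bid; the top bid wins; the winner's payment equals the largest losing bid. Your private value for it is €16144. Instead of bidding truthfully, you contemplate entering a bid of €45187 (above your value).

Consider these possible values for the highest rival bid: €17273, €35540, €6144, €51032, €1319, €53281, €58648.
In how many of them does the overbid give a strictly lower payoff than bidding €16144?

2

The deviation hurts exactly when the highest competing bid lies strictly between €16144 and €45187 — overbidding then wins at a price above your value.
€17273: inside the interval → strictly worse (loss €1129).
€35540: inside the interval → strictly worse (loss €19396).
€6144: below both → same outcome either way.
€51032: above both → same outcome either way.
€1319: below both → same outcome either way.
€53281: above both → same outcome either way.
€58648: above both → same outcome either way.
Count: 2.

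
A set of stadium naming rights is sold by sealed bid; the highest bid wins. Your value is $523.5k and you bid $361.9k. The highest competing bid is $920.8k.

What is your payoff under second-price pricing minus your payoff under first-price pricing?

$0k

Your bid $361.9k is below $920.8k, so you lose under either rule.
Payoff is $0k in both cases; difference = $0k.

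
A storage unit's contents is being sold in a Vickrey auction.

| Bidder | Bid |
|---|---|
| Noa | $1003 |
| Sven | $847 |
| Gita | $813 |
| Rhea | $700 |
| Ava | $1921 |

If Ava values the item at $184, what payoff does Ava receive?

Highest bid: Ava at $1921, so Ava wins.
Second-highest bid: Noa at $1003 — that is the price the winner pays.
Ava's payoff = value − price = $184 − $1003 = −$819.

−$819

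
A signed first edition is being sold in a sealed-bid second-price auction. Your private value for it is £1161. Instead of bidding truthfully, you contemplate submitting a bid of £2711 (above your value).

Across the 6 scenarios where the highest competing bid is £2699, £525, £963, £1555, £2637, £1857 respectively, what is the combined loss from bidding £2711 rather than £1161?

£4104

The deviation costs you only when the competing bid falls strictly between £1161 and £2711; elsewhere both bids give the same outcome.
£2699: truthful payoff £0, deviation payoff −£1538 → loss £1538.
£525: outcomes coincide → loss £0.
£963: outcomes coincide → loss £0.
£1555: truthful payoff £0, deviation payoff −£394 → loss £394.
£2637: truthful payoff £0, deviation payoff −£1476 → loss £1476.
£1857: truthful payoff £0, deviation payoff −£696 → loss £696.
Total loss = £1538 + £394 + £1476 + £696 = £4104.
Truthful bidding weakly dominates here: raising your bid can only win items priced above your value, and lowering it can only forfeit items priced below.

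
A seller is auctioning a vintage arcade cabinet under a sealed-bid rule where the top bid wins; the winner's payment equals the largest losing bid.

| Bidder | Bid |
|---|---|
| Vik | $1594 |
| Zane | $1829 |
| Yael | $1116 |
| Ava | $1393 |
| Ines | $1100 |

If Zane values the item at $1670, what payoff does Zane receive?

Highest bid: Zane at $1829, so Zane wins.
Second-highest bid: Vik at $1594 — that is the price the winner pays.
Zane's payoff = value − price = $1670 − $1594 = $76.

$76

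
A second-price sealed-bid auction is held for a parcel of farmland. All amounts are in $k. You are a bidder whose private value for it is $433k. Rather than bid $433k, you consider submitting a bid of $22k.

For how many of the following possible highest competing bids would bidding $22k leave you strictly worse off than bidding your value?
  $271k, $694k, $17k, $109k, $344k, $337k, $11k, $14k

4

The deviation hurts exactly when the highest competing bid lies strictly between $22k and $433k — underbidding then forfeits a profitable win.
$271k: inside the interval → strictly worse (loss $162k).
$694k: above both → same outcome either way.
$17k: below both → same outcome either way.
$109k: inside the interval → strictly worse (loss $324k).
$344k: inside the interval → strictly worse (loss $89k).
$337k: inside the interval → strictly worse (loss $96k).
$11k: below both → same outcome either way.
$14k: below both → same outcome either way.
Count: 4.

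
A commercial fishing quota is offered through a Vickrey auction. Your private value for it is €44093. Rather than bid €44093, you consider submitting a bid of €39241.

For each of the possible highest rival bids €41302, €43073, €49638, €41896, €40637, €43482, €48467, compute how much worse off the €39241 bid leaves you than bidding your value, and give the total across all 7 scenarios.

The deviation costs you only when the competing bid falls strictly between €39241 and €44093; elsewhere both bids give the same outcome.
€41302: truthful payoff €2791, deviation payoff €0 → loss €2791.
€43073: truthful payoff €1020, deviation payoff €0 → loss €1020.
€49638: outcomes coincide → loss €0.
€41896: truthful payoff €2197, deviation payoff €0 → loss €2197.
€40637: truthful payoff €3456, deviation payoff €0 → loss €3456.
€43482: truthful payoff €611, deviation payoff €0 → loss €611.
€48467: outcomes coincide → loss €0.
Total loss = €2791 + €1020 + €2197 + €3456 + €611 = €10075.

€10075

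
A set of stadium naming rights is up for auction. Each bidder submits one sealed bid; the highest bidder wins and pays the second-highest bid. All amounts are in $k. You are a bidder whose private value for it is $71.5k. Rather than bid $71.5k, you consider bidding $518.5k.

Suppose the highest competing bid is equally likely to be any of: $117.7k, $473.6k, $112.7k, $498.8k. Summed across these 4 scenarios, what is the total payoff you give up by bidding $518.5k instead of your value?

$916.8k

The deviation costs you only when the competing bid falls strictly between $71.5k and $518.5k; elsewhere both bids give the same outcome.
$117.7k: truthful payoff $0k, deviation payoff −$46.2k → loss $46.2k.
$473.6k: truthful payoff $0k, deviation payoff −$402.1k → loss $402.1k.
$112.7k: truthful payoff $0k, deviation payoff −$41.2k → loss $41.2k.
$498.8k: truthful payoff $0k, deviation payoff −$427.3k → loss $427.3k.
Total loss = $46.2k + $402.1k + $41.2k + $427.3k = $916.8k.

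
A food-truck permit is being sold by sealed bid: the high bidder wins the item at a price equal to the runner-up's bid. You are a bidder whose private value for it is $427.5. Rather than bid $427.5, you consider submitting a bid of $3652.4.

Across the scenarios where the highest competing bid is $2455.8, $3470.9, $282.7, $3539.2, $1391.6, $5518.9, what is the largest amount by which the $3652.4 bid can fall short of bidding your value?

$3111.7

$2455.8: truthful gives $0, deviation gives −$2028.3 → loss $2028.3.
$3470.9: truthful gives $0, deviation gives −$3043.4 → loss $3043.4.
$282.7: same outcome either way → loss $0.
$3539.2: truthful gives $0, deviation gives −$3111.7 → loss $3111.7.
$1391.6: truthful gives $0, deviation gives −$964.1 → loss $964.1.
$5518.9: same outcome either way → loss $0.
Maximum loss: $3111.7.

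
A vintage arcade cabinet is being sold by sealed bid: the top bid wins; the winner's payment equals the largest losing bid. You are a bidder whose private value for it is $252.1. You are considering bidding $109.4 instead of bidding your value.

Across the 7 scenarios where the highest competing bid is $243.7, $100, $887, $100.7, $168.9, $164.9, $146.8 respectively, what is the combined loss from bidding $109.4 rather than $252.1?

The deviation costs you only when the competing bid falls strictly between $109.4 and $252.1; elsewhere both bids give the same outcome.
$243.7: truthful payoff $8.4, deviation payoff $0 → loss $8.4.
$100: outcomes coincide → loss $0.
$887: outcomes coincide → loss $0.
$100.7: outcomes coincide → loss $0.
$168.9: truthful payoff $83.2, deviation payoff $0 → loss $83.2.
$164.9: truthful payoff $87.2, deviation payoff $0 → loss $87.2.
$146.8: truthful payoff $105.3, deviation payoff $0 → loss $105.3.
Total loss = $8.4 + $83.2 + $87.2 + $105.3 = $284.1.
Because the price is fixed by the runner-up's bid, deviating from your value can only change a good outcome into a bad one — never the reverse.

$284.1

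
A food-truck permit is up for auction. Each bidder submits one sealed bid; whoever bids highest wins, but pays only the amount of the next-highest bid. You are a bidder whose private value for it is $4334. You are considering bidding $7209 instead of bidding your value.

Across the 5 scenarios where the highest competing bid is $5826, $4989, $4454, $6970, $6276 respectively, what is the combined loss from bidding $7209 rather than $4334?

The deviation costs you only when the competing bid falls strictly between $4334 and $7209; elsewhere both bids give the same outcome.
$5826: truthful payoff $0, deviation payoff −$1492 → loss $1492.
$4989: truthful payoff $0, deviation payoff −$655 → loss $655.
$4454: truthful payoff $0, deviation payoff −$120 → loss $120.
$6970: truthful payoff $0, deviation payoff −$2636 → loss $2636.
$6276: truthful payoff $0, deviation payoff −$1942 → loss $1942.
Total loss = $1492 + $655 + $120 + $2636 + $1942 = $6845.
Truthful bidding weakly dominates here: raising your bid can only win items priced above your value, and lowering it can only forfeit items priced below.

$6845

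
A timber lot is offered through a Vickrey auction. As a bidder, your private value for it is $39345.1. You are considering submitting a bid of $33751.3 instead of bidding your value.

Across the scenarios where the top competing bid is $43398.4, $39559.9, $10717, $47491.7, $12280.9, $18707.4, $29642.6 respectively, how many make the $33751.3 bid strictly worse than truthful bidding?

0

The deviation hurts exactly when the highest competing bid lies strictly between $33751.3 and $39345.1 — underbidding then forfeits a profitable win.
$43398.4: above both → same outcome either way.
$39559.9: above both → same outcome either way.
$10717: below both → same outcome either way.
$47491.7: above both → same outcome either way.
$12280.9: below both → same outcome either way.
$18707.4: below both → same outcome either way.
$29642.6: below both → same outcome either way.
Count: 0.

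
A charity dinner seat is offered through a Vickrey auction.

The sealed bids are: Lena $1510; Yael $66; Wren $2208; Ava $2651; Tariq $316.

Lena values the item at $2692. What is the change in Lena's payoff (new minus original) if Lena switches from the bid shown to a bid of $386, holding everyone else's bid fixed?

$0

The highest bid among the other bidders is $2651; Lena's bid doesn't change that.
Original bid $1510: Lena is not highest (top rival bid is $2651); payoff $0.
Alternative bid $386: Lena is not highest (top rival bid is $2651); payoff $0.
Change in payoff = $0 − ($0) = $0.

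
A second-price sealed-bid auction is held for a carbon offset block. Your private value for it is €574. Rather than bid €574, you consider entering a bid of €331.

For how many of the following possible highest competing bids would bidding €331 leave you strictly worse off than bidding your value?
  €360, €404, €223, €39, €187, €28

2

The deviation hurts exactly when the highest competing bid lies strictly between €331 and €574 — underbidding then forfeits a profitable win.
€360: inside the interval → strictly worse (loss €214).
€404: inside the interval → strictly worse (loss €170).
€223: below both → same outcome either way.
€39: below both → same outcome either way.
€187: below both → same outcome either way.
€28: below both → same outcome either way.
Count: 2.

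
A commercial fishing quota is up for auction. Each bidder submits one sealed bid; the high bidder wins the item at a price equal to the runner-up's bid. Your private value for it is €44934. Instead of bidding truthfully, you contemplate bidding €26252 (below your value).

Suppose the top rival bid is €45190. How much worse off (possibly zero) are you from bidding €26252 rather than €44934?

€0

Bidding your value €44934: you lose (since €44934 < €45190). Payoff €0.
Bidding €26252: you lose. Payoff €0.
Difference = €0 − €0 = €0; both bids lead to the same outcome because the competing bid is above both your value and your alternative bid.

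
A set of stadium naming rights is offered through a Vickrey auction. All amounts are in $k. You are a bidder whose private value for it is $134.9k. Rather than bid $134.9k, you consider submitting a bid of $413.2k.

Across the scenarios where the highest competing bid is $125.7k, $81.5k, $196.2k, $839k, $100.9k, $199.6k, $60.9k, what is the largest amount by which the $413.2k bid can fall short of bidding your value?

$125.7k: same outcome either way → loss $0k.
$81.5k: same outcome either way → loss $0k.
$196.2k: truthful gives $0k, deviation gives −$61.3k → loss $61.3k.
$839k: same outcome either way → loss $0k.
$100.9k: same outcome either way → loss $0k.
$199.6k: truthful gives $0k, deviation gives −$64.7k → loss $64.7k.
$60.9k: same outcome either way → loss $0k.
Maximum loss: $64.7k.

$64.7k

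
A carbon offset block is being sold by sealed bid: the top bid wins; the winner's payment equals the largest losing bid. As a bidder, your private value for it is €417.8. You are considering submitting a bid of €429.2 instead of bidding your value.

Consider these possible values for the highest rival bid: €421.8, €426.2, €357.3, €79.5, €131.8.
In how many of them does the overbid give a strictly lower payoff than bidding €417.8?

The deviation hurts exactly when the highest competing bid lies strictly between €417.8 and €429.2 — overbidding then wins at a price above your value.
€421.8: inside the interval → strictly worse (loss €4).
€426.2: inside the interval → strictly worse (loss €8.4).
€357.3: below both → same outcome either way.
€79.5: below both → same outcome either way.
€131.8: below both → same outcome either way.
Count: 2.

2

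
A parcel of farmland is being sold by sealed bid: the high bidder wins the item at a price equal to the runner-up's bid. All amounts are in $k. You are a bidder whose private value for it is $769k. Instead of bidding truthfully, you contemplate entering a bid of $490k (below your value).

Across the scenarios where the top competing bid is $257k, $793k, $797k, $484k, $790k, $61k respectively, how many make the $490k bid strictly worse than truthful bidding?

0

The deviation hurts exactly when the highest competing bid lies strictly between $490k and $769k — underbidding then forfeits a profitable win.
$257k: below both → same outcome either way.
$793k: above both → same outcome either way.
$797k: above both → same outcome either way.
$484k: below both → same outcome either way.
$790k: above both → same outcome either way.
$61k: below both → same outcome either way.
Count: 0.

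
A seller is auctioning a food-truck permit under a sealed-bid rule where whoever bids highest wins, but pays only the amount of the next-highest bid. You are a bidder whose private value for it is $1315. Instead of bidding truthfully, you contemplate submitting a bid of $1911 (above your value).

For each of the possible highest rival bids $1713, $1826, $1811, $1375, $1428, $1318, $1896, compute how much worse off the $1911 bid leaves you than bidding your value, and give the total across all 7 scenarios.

$2162

The deviation costs you only when the competing bid falls strictly between $1315 and $1911; elsewhere both bids give the same outcome.
$1713: truthful payoff $0, deviation payoff −$398 → loss $398.
$1826: truthful payoff $0, deviation payoff −$511 → loss $511.
$1811: truthful payoff $0, deviation payoff −$496 → loss $496.
$1375: truthful payoff $0, deviation payoff −$60 → loss $60.
$1428: truthful payoff $0, deviation payoff −$113 → loss $113.
$1318: truthful payoff $0, deviation payoff −$3 → loss $3.
$1896: truthful payoff $0, deviation payoff −$581 → loss $581.
Total loss = $398 + $511 + $496 + $60 + $113 + $3 + $581 = $2162.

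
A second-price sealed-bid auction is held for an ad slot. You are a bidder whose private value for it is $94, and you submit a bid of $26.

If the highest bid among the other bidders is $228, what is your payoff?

$0

Your bid $26 is below the highest competing bid $228, so you lose.
A losing bidder pays nothing and receives nothing: payoff = $0.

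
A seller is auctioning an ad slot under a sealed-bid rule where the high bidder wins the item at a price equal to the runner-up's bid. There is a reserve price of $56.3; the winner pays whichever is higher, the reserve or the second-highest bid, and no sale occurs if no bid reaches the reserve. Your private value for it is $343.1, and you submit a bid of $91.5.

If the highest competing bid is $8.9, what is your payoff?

$286.8

Your bid $91.5 is the highest and exceeds the reserve.
Price = max(second-highest bid, reserve) = max($8.9, $56.3) = $56.3.
Payoff = $343.1 − $56.3 = $286.8.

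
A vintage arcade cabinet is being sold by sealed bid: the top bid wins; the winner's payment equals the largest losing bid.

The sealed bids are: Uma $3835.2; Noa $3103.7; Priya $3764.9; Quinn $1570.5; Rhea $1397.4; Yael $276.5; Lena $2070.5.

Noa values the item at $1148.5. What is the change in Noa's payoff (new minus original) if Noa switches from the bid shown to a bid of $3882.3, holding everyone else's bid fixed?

−$2686.7

The highest bid among the other bidders is $3835.2; Noa's bid doesn't change that.
Original bid $3103.7: Noa is not highest (top rival bid is $3835.2); payoff $0.
Alternative bid $3882.3: Noa is highest, pays the top rival bid $3835.2; payoff $1148.5 − $3835.2 = −$2686.7.
Change in payoff = −$2686.7 − ($0) = −$2686.7.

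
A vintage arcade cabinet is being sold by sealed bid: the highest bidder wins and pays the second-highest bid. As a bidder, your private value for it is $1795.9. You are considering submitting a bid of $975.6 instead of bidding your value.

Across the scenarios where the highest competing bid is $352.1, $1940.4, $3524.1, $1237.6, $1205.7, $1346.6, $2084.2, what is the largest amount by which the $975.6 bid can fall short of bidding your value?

$590.2

$352.1: same outcome either way → loss $0.
$1940.4: same outcome either way → loss $0.
$3524.1: same outcome either way → loss $0.
$1237.6: truthful gives $558.3, deviation gives $0 → loss $558.3.
$1205.7: truthful gives $590.2, deviation gives $0 → loss $590.2.
$1346.6: truthful gives $449.3, deviation gives $0 → loss $449.3.
$2084.2: same outcome either way → loss $0.
Maximum loss: $590.2.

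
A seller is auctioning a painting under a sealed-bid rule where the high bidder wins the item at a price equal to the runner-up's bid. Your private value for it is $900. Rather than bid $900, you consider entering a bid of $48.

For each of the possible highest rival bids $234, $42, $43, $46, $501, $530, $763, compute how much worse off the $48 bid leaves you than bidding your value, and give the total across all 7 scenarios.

The deviation costs you only when the competing bid falls strictly between $48 and $900; elsewhere both bids give the same outcome.
$234: truthful payoff $666, deviation payoff $0 → loss $666.
$42: outcomes coincide → loss $0.
$43: outcomes coincide → loss $0.
$46: outcomes coincide → loss $0.
$501: truthful payoff $399, deviation payoff $0 → loss $399.
$530: truthful payoff $370, deviation payoff $0 → loss $370.
$763: truthful payoff $137, deviation payoff $0 → loss $137.
Total loss = $666 + $399 + $370 + $137 = $1572.
Because the price is fixed by the runner-up's bid, deviating from your value can only change a good outcome into a bad one — never the reverse.

$1572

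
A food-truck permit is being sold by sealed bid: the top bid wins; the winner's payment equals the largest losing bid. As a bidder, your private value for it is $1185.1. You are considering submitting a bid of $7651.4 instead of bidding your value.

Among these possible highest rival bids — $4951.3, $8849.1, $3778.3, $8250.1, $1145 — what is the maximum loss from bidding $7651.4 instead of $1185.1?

$4951.3: truthful gives $0, deviation gives −$3766.2 → loss $3766.2.
$8849.1: same outcome either way → loss $0.
$3778.3: truthful gives $0, deviation gives −$2593.2 → loss $2593.2.
$8250.1: same outcome either way → loss $0.
$1145: same outcome either way → loss $0.
Maximum loss: $3766.2.

$3766.2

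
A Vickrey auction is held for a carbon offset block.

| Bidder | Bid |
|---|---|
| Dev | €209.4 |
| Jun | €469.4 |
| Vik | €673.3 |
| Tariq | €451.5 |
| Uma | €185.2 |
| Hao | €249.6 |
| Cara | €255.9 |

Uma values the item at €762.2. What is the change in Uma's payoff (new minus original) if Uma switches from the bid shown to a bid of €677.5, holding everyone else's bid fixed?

€88.9

The highest bid among the other bidders is €673.3; Uma's bid doesn't change that.
Original bid €185.2: Uma is not highest (top rival bid is €673.3); payoff €0.
Alternative bid €677.5: Uma is highest, pays the top rival bid €673.3; payoff €762.2 − €673.3 = €88.9.
Change in payoff = €88.9 − (€0) = €88.9.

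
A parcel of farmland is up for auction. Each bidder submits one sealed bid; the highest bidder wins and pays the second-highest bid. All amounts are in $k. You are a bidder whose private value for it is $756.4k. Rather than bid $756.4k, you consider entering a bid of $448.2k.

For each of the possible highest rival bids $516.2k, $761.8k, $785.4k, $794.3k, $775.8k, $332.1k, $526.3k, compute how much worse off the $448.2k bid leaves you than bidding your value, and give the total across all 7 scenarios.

$470.3k

The deviation costs you only when the competing bid falls strictly between $448.2k and $756.4k; elsewhere both bids give the same outcome.
$516.2k: truthful payoff $240.2k, deviation payoff $0k → loss $240.2k.
$761.8k: outcomes coincide → loss $0k.
$785.4k: outcomes coincide → loss $0k.
$794.3k: outcomes coincide → loss $0k.
$775.8k: outcomes coincide → loss $0k.
$332.1k: outcomes coincide → loss $0k.
$526.3k: truthful payoff $230.1k, deviation payoff $0k → loss $230.1k.
Total loss = $240.2k + $230.1k = $470.3k.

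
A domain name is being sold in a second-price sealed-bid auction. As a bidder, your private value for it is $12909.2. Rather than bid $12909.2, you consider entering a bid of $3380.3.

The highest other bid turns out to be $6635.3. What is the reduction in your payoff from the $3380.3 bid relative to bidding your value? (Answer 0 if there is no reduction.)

$6273.9

Bidding your value $12909.2: you win (since $12909.2 > $6635.3) and pay $6635.3. Payoff $6273.9.
Bidding $3380.3: you lose. Payoff $0.
The competing bid $6635.3 lies between your shaded bid and your value, so underbidding forfeits an item you could have won at a profitable price.
Loss from deviating = $6273.9 − ($0) = $6273.9.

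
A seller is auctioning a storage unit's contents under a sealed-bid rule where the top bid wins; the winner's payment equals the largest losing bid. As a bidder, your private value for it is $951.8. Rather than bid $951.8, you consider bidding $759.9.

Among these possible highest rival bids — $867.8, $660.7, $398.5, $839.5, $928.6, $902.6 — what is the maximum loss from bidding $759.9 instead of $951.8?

$112.3

$867.8: truthful gives $84, deviation gives $0 → loss $84.
$660.7: same outcome either way → loss $0.
$398.5: same outcome either way → loss $0.
$839.5: truthful gives $112.3, deviation gives $0 → loss $112.3.
$928.6: truthful gives $23.2, deviation gives $0 → loss $23.2.
$902.6: truthful gives $49.2, deviation gives $0 → loss $49.2.
Maximum loss: $112.3.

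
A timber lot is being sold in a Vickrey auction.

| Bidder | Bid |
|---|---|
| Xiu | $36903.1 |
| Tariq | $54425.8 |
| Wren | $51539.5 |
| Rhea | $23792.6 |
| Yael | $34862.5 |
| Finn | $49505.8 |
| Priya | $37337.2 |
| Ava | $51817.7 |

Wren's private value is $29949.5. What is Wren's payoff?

Highest bid: Tariq at $54425.8, so Tariq wins.
Second-highest bid: Ava at $51817.7 — that is the price the winner pays.
Wren did not win, so Wren pays nothing and receives nothing: payoff $0.

$0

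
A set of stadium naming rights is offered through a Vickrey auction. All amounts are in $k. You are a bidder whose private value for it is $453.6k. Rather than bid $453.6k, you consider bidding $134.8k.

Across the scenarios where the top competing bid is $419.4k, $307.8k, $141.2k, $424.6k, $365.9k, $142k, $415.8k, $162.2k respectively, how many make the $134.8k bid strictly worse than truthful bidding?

8

The deviation hurts exactly when the highest competing bid lies strictly between $134.8k and $453.6k — underbidding then forfeits a profitable win.
$419.4k: inside the interval → strictly worse (loss $34.2k).
$307.8k: inside the interval → strictly worse (loss $145.8k).
$141.2k: inside the interval → strictly worse (loss $312.4k).
$424.6k: inside the interval → strictly worse (loss $29k).
$365.9k: inside the interval → strictly worse (loss $87.7k).
$142k: inside the interval → strictly worse (loss $311.6k).
$415.8k: inside the interval → strictly worse (loss $37.8k).
$162.2k: inside the interval → strictly worse (loss $291.4k).
Count: 8.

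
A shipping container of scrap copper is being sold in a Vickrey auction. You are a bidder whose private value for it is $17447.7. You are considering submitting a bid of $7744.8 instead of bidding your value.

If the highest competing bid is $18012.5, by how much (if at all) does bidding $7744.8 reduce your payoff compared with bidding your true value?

Bidding your value $17447.7: you lose (since $17447.7 < $18012.5). Payoff $0.
Bidding $7744.8: you lose. Payoff $0.
Difference = $0 − $0 = $0; both bids lead to the same outcome because the competing bid is above both your value and your alternative bid.

$0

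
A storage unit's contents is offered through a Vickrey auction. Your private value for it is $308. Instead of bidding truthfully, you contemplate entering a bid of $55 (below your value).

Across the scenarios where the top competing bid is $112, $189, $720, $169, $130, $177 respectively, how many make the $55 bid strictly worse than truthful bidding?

The deviation hurts exactly when the highest competing bid lies strictly between $55 and $308 — underbidding then forfeits a profitable win.
$112: inside the interval → strictly worse (loss $196).
$189: inside the interval → strictly worse (loss $119).
$720: above both → same outcome either way.
$169: inside the interval → strictly worse (loss $139).
$130: inside the interval → strictly worse (loss $178).
$177: inside the interval → strictly worse (loss $131).
Count: 5.

5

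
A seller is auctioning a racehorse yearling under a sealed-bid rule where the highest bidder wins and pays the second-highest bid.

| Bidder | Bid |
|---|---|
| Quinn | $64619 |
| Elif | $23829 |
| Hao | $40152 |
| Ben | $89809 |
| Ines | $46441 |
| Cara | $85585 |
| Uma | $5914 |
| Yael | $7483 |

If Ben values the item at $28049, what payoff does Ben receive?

−$57536

Highest bid: Ben at $89809, so Ben wins.
Second-highest bid: Cara at $85585 — that is the price the winner pays.
Ben's payoff = value − price = $28049 − $85585 = −$57536.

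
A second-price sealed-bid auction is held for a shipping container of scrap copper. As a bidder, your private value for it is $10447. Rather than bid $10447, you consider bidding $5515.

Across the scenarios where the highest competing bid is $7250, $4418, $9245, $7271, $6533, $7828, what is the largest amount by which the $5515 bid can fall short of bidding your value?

$7250: truthful gives $3197, deviation gives $0 → loss $3197.
$4418: same outcome either way → loss $0.
$9245: truthful gives $1202, deviation gives $0 → loss $1202.
$7271: truthful gives $3176, deviation gives $0 → loss $3176.
$6533: truthful gives $3914, deviation gives $0 → loss $3914.
$7828: truthful gives $2619, deviation gives $0 → loss $2619.
Maximum loss: $3914.

$3914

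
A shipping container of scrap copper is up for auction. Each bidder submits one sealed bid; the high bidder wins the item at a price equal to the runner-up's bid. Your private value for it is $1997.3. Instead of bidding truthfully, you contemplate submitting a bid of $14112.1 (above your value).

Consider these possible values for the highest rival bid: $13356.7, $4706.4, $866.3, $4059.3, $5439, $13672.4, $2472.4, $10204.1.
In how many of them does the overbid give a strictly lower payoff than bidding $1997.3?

The deviation hurts exactly when the highest competing bid lies strictly between $1997.3 and $14112.1 — overbidding then wins at a price above your value.
$13356.7: inside the interval → strictly worse (loss $11359.4).
$4706.4: inside the interval → strictly worse (loss $2709.1).
$866.3: below both → same outcome either way.
$4059.3: inside the interval → strictly worse (loss $2062).
$5439: inside the interval → strictly worse (loss $3441.7).
$13672.4: inside the interval → strictly worse (loss $11675.1).
$2472.4: inside the interval → strictly worse (loss $475.1).
$10204.1: inside the interval → strictly worse (loss $8206.8).
Count: 7.

7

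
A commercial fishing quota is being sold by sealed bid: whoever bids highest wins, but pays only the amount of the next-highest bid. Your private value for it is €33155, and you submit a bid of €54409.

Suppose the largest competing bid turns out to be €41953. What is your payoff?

Your bid €54409 exceeds the highest competing bid €41953, so you win.
In a second-price auction the winner pays the second-highest bid, €41953.
Payoff = value − price = €33155 − €41953 = −€8798.

−€8798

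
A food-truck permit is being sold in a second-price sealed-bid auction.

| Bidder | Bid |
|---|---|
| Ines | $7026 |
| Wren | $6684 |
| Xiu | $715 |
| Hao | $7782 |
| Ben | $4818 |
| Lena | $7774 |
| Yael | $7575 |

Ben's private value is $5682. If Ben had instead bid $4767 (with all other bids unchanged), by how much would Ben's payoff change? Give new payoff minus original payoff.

The highest bid among the other bidders is $7782; Ben's bid doesn't change that.
Original bid $4818: Ben is not highest (top rival bid is $7782); payoff $0.
Alternative bid $4767: Ben is not highest (top rival bid is $7782); payoff $0.
Change in payoff = $0 − ($0) = $0.

$0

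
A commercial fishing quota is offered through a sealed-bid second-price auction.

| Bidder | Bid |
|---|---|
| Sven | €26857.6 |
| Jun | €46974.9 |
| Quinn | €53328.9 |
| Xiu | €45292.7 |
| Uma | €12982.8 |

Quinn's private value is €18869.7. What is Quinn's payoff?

Highest bid: Quinn at €53328.9, so Quinn wins.
Second-highest bid: Jun at €46974.9 — that is the price the winner pays.
Quinn's payoff = value − price = €18869.7 − €46974.9 = −€28105.2.

−€28105.2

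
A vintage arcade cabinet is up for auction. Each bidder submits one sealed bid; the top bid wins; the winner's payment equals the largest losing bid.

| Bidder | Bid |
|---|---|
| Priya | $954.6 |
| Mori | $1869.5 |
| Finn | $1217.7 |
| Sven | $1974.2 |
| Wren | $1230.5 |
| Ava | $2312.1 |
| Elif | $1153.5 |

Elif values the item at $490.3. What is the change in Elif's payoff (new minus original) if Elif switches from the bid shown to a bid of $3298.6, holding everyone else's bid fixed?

−$1821.8

The highest bid among the other bidders is $2312.1; Elif's bid doesn't change that.
Original bid $1153.5: Elif is not highest (top rival bid is $2312.1); payoff $0.
Alternative bid $3298.6: Elif is highest, pays the top rival bid $2312.1; payoff $490.3 − $2312.1 = −$1821.8.
Change in payoff = −$1821.8 − ($0) = −$1821.8.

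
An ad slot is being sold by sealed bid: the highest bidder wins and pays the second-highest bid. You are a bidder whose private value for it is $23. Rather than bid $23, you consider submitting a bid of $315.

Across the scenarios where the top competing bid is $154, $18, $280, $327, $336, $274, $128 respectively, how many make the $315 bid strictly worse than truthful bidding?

The deviation hurts exactly when the highest competing bid lies strictly between $23 and $315 — overbidding then wins at a price above your value.
$154: inside the interval → strictly worse (loss $131).
$18: below both → same outcome either way.
$280: inside the interval → strictly worse (loss $257).
$327: above both → same outcome either way.
$336: above both → same outcome either way.
$274: inside the interval → strictly worse (loss $251).
$128: inside the interval → strictly worse (loss $105).
Count: 4.

4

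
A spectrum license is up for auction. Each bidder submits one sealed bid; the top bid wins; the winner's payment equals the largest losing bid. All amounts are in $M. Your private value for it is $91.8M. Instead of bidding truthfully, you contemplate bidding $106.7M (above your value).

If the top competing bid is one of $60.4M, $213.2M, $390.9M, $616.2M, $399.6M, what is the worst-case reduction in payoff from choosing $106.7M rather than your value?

$60.4M: same outcome either way → loss $0M.
$213.2M: same outcome either way → loss $0M.
$390.9M: same outcome either way → loss $0M.
$616.2M: same outcome either way → loss $0M.
$399.6M: same outcome either way → loss $0M.
Maximum loss: $0M.

$0M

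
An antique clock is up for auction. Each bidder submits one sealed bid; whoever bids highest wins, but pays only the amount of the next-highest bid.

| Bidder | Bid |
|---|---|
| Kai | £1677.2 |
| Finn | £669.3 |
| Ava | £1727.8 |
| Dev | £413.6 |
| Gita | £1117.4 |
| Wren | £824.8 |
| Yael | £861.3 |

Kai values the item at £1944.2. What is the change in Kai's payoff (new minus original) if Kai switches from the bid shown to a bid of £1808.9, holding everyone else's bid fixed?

£216.4

The highest bid among the other bidders is £1727.8; Kai's bid doesn't change that.
Original bid £1677.2: Kai is not highest (top rival bid is £1727.8); payoff £0.
Alternative bid £1808.9: Kai is highest, pays the top rival bid £1727.8; payoff £1944.2 − £1727.8 = £216.4.
Change in payoff = £216.4 − (£0) = £216.4.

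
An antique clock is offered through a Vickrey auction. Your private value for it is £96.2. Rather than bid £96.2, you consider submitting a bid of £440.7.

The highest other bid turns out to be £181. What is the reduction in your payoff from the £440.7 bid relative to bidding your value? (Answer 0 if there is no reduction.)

Bidding your value £96.2: you lose (since £96.2 < £181). Payoff £0.
Bidding £440.7: you win and pay £181. Payoff £96.2 − £181 = −£84.8.
The competing bid £181 lies between your value and your inflated bid, so overbidding wins an item priced above your value.
Loss from deviating = £0 − (−£84.8) = £84.8.

£84.8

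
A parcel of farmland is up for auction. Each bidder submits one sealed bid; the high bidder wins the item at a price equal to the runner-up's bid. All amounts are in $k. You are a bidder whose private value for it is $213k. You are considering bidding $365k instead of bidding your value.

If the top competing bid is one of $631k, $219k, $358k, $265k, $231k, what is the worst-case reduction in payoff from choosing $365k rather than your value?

$145k

$631k: same outcome either way → loss $0k.
$219k: truthful gives $0k, deviation gives −$6k → loss $6k.
$358k: truthful gives $0k, deviation gives −$145k → loss $145k.
$265k: truthful gives $0k, deviation gives −$52k → loss $52k.
$231k: truthful gives $0k, deviation gives −$18k → loss $18k.
Maximum loss: $145k.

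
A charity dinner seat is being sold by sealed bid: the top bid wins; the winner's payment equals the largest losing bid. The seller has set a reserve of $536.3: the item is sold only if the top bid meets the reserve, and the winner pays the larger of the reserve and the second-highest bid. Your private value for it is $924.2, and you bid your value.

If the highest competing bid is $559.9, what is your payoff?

$364.3

Your bid $924.2 is the highest and exceeds the reserve.
Price = max(second-highest bid, reserve) = max($559.9, $536.3) = $559.9.
Payoff = $924.2 − $559.9 = $364.3.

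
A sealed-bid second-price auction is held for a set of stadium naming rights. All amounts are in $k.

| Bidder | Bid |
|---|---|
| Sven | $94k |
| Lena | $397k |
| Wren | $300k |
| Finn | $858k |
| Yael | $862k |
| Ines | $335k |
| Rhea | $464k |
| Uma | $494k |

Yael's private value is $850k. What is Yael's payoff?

Highest bid: Yael at $862k, so Yael wins.
Second-highest bid: Finn at $858k — that is the price the winner pays.
Yael's payoff = value − price = $850k − $858k = −$8k.

−$8k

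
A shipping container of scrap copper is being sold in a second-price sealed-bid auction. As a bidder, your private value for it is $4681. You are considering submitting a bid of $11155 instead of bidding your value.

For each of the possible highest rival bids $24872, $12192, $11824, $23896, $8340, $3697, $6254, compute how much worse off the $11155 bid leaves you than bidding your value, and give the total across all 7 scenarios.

$5232

The deviation costs you only when the competing bid falls strictly between $4681 and $11155; elsewhere both bids give the same outcome.
$24872: outcomes coincide → loss $0.
$12192: outcomes coincide → loss $0.
$11824: outcomes coincide → loss $0.
$23896: outcomes coincide → loss $0.
$8340: truthful payoff $0, deviation payoff −$3659 → loss $3659.
$3697: outcomes coincide → loss $0.
$6254: truthful payoff $0, deviation payoff −$1573 → loss $1573.
Total loss = $3659 + $1573 = $5232.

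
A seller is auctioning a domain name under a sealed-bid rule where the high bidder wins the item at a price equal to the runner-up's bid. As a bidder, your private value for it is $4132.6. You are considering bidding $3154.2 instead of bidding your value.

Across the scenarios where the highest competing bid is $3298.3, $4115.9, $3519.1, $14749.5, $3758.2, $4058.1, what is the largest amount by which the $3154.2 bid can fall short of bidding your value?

$834.3

$3298.3: truthful gives $834.3, deviation gives $0 → loss $834.3.
$4115.9: truthful gives $16.7, deviation gives $0 → loss $16.7.
$3519.1: truthful gives $613.5, deviation gives $0 → loss $613.5.
$14749.5: same outcome either way → loss $0.
$3758.2: truthful gives $374.4, deviation gives $0 → loss $374.4.
$4058.1: truthful gives $74.5, deviation gives $0 → loss $74.5.
Maximum loss: $834.3.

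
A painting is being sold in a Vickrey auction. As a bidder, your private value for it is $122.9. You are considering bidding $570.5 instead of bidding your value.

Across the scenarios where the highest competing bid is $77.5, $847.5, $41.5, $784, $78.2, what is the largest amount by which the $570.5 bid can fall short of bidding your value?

$0

$77.5: same outcome either way → loss $0.
$847.5: same outcome either way → loss $0.
$41.5: same outcome either way → loss $0.
$784: same outcome either way → loss $0.
$78.2: same outcome either way → loss $0.
Maximum loss: $0.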